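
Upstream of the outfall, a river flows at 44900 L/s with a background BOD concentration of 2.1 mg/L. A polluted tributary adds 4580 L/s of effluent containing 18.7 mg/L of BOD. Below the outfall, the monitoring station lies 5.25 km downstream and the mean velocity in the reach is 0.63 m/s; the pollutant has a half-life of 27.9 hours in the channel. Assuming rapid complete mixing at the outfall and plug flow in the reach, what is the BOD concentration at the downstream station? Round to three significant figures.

3.43 mg/L

After mixing, C = (44900·2.100 + 4580·18.70) / 49480 = 179900/49480 = 3.637 mg/L.
Travel time t = 5.25·1000 / 0.63 = 8333 s = 2.315 h.
Half-life 27.9 h → k = ln 2 / 27.9 = 0.02484 h⁻¹ = 0.5963 d⁻¹.
First-order decay: C = 3.637·exp(−k·t) = 3.637·0.9441 = 3.433 mg/L.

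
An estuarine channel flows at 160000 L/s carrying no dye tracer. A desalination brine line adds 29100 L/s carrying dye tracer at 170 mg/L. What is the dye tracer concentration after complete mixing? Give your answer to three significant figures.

26.2 mg/L

Mixed concentration C = ΣQC/ΣQ = (160000·0 + 29100·170.0) / 189100 = 4947000/189100 = 26.16 mg/L.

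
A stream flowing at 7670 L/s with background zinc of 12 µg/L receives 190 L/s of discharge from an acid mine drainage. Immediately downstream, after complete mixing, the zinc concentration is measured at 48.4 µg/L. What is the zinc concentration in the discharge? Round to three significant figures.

1520 µg/L

Mass balance: 7670·12.00 + 190.0·Cₑ = 7860·48.40
→ Cₑ = (7860·48.40 − 7670·12.00) / 190.0 = 1518 µg/L.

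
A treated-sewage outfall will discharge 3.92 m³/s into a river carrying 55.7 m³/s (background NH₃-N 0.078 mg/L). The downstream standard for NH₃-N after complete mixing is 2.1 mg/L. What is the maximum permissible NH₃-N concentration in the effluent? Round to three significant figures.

At the limit, (Qr·Cr + Qe·Cₑ)/(Qr + Qe) = 2.1:
Cₑ = (59.62·2.1 − 55.70·0.07800) / 3.920 = 30.83 mg/L.

30.8 mg/L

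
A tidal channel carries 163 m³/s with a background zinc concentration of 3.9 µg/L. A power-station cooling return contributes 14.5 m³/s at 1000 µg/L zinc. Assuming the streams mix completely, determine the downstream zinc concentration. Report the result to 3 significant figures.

Mixed concentration C = ΣQC/ΣQ = (163.0·3.900 + 14.50·1000) / 177.5 = 15140/177.5 = 85.27 µg/L.

85.3 µg/L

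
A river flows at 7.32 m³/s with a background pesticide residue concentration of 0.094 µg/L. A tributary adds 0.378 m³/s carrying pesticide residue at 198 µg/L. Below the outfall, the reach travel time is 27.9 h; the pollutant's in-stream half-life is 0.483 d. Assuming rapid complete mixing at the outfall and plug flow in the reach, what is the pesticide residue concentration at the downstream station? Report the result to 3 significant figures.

Mixed concentration C = ΣQC/ΣQ = (7.320·0.09400 + 0.3780·198.0) / 7.698 = 75.53/7.698 = 9.812 µg/L.
Half-life 0.483 d → k = ln 2 / 0.483 = 1.435 d⁻¹.
After decay, C = 9.812 × e^(−kt) = 9.812 × 0.1886 = 1.850 µg/L.

1.85 µg/L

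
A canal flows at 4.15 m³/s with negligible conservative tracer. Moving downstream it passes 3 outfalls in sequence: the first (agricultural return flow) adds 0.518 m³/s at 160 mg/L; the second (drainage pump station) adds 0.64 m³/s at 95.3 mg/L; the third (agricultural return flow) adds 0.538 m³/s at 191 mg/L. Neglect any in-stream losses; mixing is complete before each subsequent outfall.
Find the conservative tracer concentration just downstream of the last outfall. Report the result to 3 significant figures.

After outfall 1: Q = 4.150 + 0.5180 = 4.668 m³/s; C = (4.150·0 + 0.5180·160.0)/4.668 = 17.75 mg/L.
After outfall 2: Q = 4.668 + 0.6400 = 5.308 m³/s; C = (4.668·17.75 + 0.6400·95.30)/5.308 = 27.10 mg/L.
After outfall 3: Q = 5.308 + 0.5380 = 5.846 m³/s; C = (5.308·27.10 + 0.5380·191.0)/5.846 = 42.19 mg/L.

42.2 mg/L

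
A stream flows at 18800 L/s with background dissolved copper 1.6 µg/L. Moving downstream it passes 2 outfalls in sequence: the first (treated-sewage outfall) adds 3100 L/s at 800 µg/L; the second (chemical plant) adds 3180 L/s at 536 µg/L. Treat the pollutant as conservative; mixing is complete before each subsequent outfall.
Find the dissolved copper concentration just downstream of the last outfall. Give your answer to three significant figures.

Outfall 1: combined Q = 21900 L/s; C = (18800·1.600 + 3100·800.0)/21900 = 114.6 µg/L.
Outfall 2: combined Q = 25080 L/s; C = (21900·114.6 + 3180·536.0)/25080 = 168.0 µg/L.

168 µg/L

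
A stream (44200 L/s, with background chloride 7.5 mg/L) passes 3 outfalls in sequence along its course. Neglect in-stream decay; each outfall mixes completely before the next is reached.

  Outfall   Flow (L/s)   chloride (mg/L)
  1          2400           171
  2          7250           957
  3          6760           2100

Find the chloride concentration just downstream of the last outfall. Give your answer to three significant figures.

361 mg/L

Outfall 1: combined Q = 46600 L/s; C = (44200·7.500 + 2400·171.0)/46600 = 15.92 mg/L.
Outfall 2: combined Q = 53850 L/s; C = (46600·15.92 + 7250·957.0)/53850 = 142.6 mg/L.
Outfall 3: combined Q = 60610 L/s; C = (53850·142.6 + 6760·2100)/60610 = 360.9 mg/L.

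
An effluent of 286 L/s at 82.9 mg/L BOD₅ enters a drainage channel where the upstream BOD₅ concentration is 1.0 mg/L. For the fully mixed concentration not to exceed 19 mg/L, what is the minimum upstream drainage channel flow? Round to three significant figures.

Set C_mix = 19: (Q·1.000 + 286.0·82.90) / (Q + 286.0) = 19
→ Q = 286.0·(82.90 − 19)/(19 − 1.000) = 1015 L/s.

1020 L/s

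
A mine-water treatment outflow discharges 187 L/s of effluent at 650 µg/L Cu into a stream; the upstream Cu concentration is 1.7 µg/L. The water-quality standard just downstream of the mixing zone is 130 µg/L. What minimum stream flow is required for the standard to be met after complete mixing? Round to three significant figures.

758 L/s

Set C_mix = 130: (Q·1.700 + 187.0·650.0) / (Q + 187.0) = 130
→ Q = 187.0·(650.0 − 130)/(130 − 1.700) = 757.9 L/s.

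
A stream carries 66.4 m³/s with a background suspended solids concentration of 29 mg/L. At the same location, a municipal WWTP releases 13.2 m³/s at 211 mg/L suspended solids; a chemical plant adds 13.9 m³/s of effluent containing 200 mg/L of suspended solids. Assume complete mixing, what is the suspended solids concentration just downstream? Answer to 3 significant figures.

80.1 mg/L

Flow-weighted average: C = (66.40·29.00 + 13.20·211.0 + 13.90·200.0) / 93.50 = 7491/93.50 = 80.12 mg/L.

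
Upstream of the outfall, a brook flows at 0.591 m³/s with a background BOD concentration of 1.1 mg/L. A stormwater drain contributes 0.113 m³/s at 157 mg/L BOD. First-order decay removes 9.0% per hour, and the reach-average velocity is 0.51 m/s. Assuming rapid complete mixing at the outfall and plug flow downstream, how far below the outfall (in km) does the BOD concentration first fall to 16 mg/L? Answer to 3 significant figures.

9.54 km

Conservation of mass: C = (0.5910·1.100 + 0.1130·157.0) / 0.7040 = 18.39/0.7040 = 26.12 mg/L.
9.0%/h lost → k = −ln(1 − 0.09) = 0.09431 h⁻¹.
Set 26.12·exp(−k·t) = 16 → t = ln(26.12/16)/k = 18710 s = 5.198 h.
Distance = v·t = 0.51·18710 = 9544 m = 9.544 km.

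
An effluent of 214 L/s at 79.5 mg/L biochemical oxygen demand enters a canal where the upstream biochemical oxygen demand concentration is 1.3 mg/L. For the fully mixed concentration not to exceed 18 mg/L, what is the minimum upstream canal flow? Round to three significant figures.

788 L/s

Set C_mix = 18: (Q·1.300 + 214.0·79.50) / (Q + 214.0) = 18
→ Q = 214.0·(79.50 − 18)/(18 − 1.300) = 788.1 L/s.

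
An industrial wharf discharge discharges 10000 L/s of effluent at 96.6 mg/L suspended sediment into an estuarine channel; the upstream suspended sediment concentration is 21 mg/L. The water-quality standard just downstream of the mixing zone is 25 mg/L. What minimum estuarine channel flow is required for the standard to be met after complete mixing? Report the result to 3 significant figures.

179000 L/s

Set C_mix = 25: (Q·21.00 + 10000·96.60) / (Q + 10000) = 25
→ Q = 10000·(96.60 − 25)/(25 − 21.00) = 179000 L/s.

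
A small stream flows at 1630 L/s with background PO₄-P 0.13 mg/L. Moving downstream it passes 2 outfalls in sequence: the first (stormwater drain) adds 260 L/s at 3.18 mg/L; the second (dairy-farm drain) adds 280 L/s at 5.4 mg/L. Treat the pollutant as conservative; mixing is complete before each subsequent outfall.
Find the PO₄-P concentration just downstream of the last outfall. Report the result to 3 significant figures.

1.18 mg/L

Outfall 1: combined Q = 1890 L/s; C = (1630·0.1300 + 260.0·3.180)/1890 = 0.5496 mg/L.
Outfall 2: combined Q = 2170 L/s; C = (1890·0.5496 + 280.0·5.400)/2170 = 1.175 mg/L.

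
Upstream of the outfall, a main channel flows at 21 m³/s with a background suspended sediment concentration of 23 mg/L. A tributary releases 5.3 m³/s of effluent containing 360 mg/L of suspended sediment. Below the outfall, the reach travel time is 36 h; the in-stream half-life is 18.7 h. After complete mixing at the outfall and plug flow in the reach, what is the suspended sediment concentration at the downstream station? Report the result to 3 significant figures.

23.9 mg/L

Conservation of mass: C = (21.00·23.00 + 5.300·360.0) / 26.30 = 2391/26.30 = 90.91 mg/L.
Half-life 18.7 h → k = ln 2 / 18.7 = 0.03707 h⁻¹ = 0.8896 d⁻¹.
First-order decay: C = 90.91·exp(−k·t) = 90.91·0.2633 = 23.94 mg/L.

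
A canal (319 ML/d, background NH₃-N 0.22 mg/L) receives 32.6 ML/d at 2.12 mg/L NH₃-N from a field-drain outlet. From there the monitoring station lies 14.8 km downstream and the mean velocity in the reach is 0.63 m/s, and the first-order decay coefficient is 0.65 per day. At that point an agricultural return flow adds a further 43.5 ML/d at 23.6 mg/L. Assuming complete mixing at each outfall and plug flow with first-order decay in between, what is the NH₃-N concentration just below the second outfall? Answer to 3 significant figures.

2.89 mg/L

Flow-weighted average: C = (319.0·0.2200 + 32.60·2.120) / 351.6 = 139.3/351.6 = 0.3962 mg/L; combined flow 351.6 ML/d.
Travel time t = 14.8·1000 / 0.63 = 23490 s = 6.526 h.
After decay, C = 0.3962 × e^(−kt) = 0.3962 × 0.8380 = 0.3320 mg/L.
At the second outfall, C = (351.6·0.3320 + 43.50·23.60) / (351.6 + 43.50) = 2.894 mg/L.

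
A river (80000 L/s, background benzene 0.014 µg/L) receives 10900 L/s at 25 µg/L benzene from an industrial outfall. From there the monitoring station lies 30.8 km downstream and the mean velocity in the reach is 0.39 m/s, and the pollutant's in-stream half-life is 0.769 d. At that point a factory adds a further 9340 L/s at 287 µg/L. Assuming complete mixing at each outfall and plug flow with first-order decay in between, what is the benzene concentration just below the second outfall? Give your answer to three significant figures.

Mixed concentration C = ΣQC/ΣQ = (80000·0.01400 + 10900·25.00) / 90900 = 273600/90900 = 3.010 µg/L; combined flow 90900 L/s.
Travel time t = 30.8·1000 / 0.39 = 78970 s = 21.94 h.
Half-life 0.769 d → k = ln 2 / 0.769 = 0.9014 d⁻¹.
Applying C = C₀e^(−kt): 3.010 × 0.4387 = 1.321 µg/L.
Second outfall: C = (90900·1.321 + 9340·287.0)/100200 = 27.94 µg/L.

27.9 µg/L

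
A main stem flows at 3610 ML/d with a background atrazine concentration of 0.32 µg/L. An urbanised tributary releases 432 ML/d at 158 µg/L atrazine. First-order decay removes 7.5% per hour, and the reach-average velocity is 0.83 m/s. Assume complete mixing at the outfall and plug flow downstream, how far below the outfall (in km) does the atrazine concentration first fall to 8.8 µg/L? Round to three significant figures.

Flow-weighted average: C = (3610·0.3200 + 432.0·158.0) / 4042 = 69410/4042 = 17.17 µg/L.
7.5%/h lost → k = −ln(1 − 0.075) = 0.07796 h⁻¹.
Set 17.17·exp(−k·t) = 8.8 → t = ln(17.17/8.8)/k = 30870 s = 8.575 h.
Distance = v·t = 0.83·30870 = 25620 m = 25.62 km.

25.6 km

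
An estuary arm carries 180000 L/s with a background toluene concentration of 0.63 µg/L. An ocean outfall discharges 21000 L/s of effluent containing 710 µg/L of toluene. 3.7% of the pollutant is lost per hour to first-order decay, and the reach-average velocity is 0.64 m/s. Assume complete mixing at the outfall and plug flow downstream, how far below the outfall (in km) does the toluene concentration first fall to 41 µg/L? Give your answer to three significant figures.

36.7 km

After mixing, C = (180000·0.6300 + 21000·710.0) / 201000 = 15020000/201000 = 74.74 µg/L.
3.7%/h lost → k = −ln(1 − 0.037) = 0.03770 h⁻¹.
Set 74.74·exp(−k·t) = 41 → t = ln(74.74/41)/k = 57340 s = 15.93 h.
Distance = v·t = 0.64·57340 = 36700 m = 36.70 km.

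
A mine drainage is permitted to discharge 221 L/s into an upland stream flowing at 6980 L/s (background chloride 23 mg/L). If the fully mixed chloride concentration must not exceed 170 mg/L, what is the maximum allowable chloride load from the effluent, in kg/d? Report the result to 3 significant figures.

91900 kg/d

Mass balance at the limit: 6980·23.00 + 221.0·Cₑ = 7201·170 → Cₑ = 4813 mg/L.
221.0 L/s = 0.2210 m³/s. Load = 0.2210 m³/s × 4813 g/m³ × 86 400 s/d = 91900 kg/d.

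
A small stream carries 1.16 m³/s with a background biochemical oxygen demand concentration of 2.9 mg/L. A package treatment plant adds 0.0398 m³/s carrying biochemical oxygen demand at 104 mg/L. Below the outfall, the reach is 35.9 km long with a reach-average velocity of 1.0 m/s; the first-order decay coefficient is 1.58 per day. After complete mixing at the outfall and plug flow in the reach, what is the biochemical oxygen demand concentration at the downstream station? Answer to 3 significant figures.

Mass balance: C = (1.160·2.900 + 0.03980·104.0) / 1.200 = 7.503/1.200 = 6.254 mg/L.
Travel time t = 35.9·1000 / 1.0 = 35900 s = 9.972 h.
Decay over the reach: 6.254·exp(−kt) = 6.254·0.5187 = 3.244 mg/L.

3.24 mg/L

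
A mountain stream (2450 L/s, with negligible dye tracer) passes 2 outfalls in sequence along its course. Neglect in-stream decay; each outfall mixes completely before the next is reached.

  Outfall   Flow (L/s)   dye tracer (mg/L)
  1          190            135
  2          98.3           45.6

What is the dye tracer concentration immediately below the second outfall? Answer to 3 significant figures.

Below outfall 1: Q → 2640 L/s, C = (2450·0 + 190.0·135.0)/2640 = 9.716 mg/L.
Below outfall 2: Q → 2738 L/s, C = (2640·9.716 + 98.30·45.60)/2738 = 11.00 mg/L.

11.0 mg/L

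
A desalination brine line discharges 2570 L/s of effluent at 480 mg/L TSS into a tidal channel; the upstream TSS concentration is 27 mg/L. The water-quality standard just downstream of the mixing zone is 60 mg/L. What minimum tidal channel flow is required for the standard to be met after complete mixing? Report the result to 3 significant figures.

Set C_mix = 60: (Q·27.00 + 2570·480.0) / (Q + 2570) = 60
→ Q = 2570·(480.0 − 60)/(60 − 27.00) = 32710 L/s.

32700 L/s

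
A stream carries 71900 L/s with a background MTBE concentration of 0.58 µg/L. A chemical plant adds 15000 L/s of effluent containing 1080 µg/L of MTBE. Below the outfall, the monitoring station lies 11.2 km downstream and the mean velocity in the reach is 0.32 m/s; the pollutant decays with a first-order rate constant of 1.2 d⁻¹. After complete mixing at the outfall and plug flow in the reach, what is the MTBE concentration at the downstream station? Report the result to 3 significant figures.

Flow-weighted average: C = (71900·0.5800 + 15000·1080) / 86900 = 16240000/86900 = 186.9 µg/L.
Travel time t = 11.2·1000 / 0.32 = 35000 s = 9.722 h.
First-order decay: C = 186.9·exp(−k·t) = 186.9·0.6150 = 114.9 µg/L.

115 µg/L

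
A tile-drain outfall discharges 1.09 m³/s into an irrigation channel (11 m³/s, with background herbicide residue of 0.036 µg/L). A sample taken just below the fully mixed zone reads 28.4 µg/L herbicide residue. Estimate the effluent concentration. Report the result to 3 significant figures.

Mass balance: 11.00·0.03600 + 1.090·Cₑ = 12.09·28.40
→ Cₑ = (12.09·28.40 − 11.00·0.03600) / 1.090 = 314.6 µg/L.

315 µg/L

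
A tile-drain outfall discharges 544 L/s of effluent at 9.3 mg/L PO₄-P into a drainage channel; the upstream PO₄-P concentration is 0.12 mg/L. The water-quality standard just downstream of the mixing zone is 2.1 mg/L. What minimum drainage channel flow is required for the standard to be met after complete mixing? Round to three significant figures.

Set C_mix = 2.1: (Q·0.1200 + 544.0·9.300) / (Q + 544.0) = 2.1
→ Q = 544.0·(9.300 − 2.1)/(2.1 − 0.1200) = 1978 L/s.

1980 L/s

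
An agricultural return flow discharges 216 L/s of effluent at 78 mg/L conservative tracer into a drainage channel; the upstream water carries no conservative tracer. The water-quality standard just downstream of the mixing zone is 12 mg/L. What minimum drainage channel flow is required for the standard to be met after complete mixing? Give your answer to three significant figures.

1190 L/s

Set C_mix = 12: (Q·0 + 216.0·78.00) / (Q + 216.0) = 12
→ Q = 216.0·(78.00 − 12)/(12 − 0) = 1188 L/s.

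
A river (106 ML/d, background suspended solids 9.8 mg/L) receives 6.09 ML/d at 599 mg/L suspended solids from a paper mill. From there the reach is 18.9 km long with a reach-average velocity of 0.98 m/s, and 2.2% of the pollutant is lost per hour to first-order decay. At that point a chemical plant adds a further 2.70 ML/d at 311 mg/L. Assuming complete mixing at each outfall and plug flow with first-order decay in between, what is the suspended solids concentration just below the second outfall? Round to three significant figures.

43.6 mg/L

Conservation of mass: C = (106.0·9.800 + 6.090·599.0) / 112.1 = 4687/112.1 = 41.81 mg/L; combined flow 112.1 ML/d.
Travel time t = 18.9·1000 / 0.98 = 19290 s = 5.357 h.
2.2%/h lost → k = −ln(1 − 0.022) = 0.02225 h⁻¹.
Decay over the reach: 41.81·exp(−kt) = 41.81·0.8877 = 37.11 mg/L.
At the second outfall, C = (112.1·37.11 + 2.700·311.0) / (112.1 + 2.700) = 43.56 mg/L.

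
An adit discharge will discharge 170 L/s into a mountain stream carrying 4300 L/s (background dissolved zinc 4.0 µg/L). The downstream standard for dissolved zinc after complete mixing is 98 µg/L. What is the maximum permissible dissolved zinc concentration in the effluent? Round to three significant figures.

At the limit, (Qr·Cr + Qe·Cₑ)/(Qr + Qe) = 98:
Cₑ = (4470·98 − 4300·4.000) / 170.0 = 2476 µg/L.

2480 µg/L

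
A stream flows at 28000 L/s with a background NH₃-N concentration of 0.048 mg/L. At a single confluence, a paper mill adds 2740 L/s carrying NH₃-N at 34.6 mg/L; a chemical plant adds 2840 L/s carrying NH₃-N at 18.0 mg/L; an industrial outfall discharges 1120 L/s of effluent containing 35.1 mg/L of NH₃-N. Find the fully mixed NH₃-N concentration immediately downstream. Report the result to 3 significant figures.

5.38 mg/L

Flow-weighted average: C = (28000·0.04800 + 2740·34.60 + 2840·18.00 + 1120·35.10) / 34700 = 186600/34700 = 5.377 mg/L.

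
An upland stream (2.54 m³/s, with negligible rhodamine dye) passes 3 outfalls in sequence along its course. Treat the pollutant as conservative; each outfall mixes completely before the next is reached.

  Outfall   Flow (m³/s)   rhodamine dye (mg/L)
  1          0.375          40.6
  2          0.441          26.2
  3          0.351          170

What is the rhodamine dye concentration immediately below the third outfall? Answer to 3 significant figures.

Below outfall 1: Q → 2.915 m³/s, C = (2.540·0 + 0.3750·40.60)/2.915 = 5.223 mg/L.
Below outfall 2: Q → 3.356 m³/s, C = (2.915·5.223 + 0.4410·26.20)/3.356 = 7.979 mg/L.
Below outfall 3: Q → 3.707 m³/s, C = (3.356·7.979 + 0.3510·170.0)/3.707 = 23.32 mg/L.

23.3 mg/L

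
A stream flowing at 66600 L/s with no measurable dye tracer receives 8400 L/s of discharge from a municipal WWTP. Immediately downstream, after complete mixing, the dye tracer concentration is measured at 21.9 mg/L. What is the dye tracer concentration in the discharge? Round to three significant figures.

Mass balance: 66600·0 + 8400·Cₑ = 75000·21.90
→ Cₑ = (75000·21.90 − 66600·0) / 8400 = 195.5 mg/L.

196 mg/L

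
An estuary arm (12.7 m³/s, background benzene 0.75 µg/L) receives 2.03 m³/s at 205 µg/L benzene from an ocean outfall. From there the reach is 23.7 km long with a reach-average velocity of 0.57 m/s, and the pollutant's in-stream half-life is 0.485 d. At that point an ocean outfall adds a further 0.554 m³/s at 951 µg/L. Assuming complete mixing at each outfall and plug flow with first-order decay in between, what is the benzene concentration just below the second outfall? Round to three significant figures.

Conservation of mass: C = (12.70·0.7500 + 2.030·205.0) / 14.73 = 425.7/14.73 = 28.90 µg/L; combined flow 14.73 m³/s.
Travel time t = 23.7·1000 / 0.57 = 41580 s = 11.55 h.
Half-life 0.485 d → k = ln 2 / 0.485 = 1.429 d⁻¹.
After decay, C = 28.90 × e^(−kt) = 28.90 × 0.5027 = 14.53 µg/L.
Second outfall: C = (14.73·14.53 + 0.5540·951.0)/15.28 = 48.47 µg/L.

48.5 µg/L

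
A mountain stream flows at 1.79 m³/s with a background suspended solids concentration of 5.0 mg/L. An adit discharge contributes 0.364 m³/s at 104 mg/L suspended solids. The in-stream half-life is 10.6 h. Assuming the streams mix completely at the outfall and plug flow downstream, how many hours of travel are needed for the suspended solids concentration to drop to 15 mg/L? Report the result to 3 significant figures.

After mixing, C = (1.790·5.000 + 0.3640·104.0) / 2.154 = 46.81/2.154 = 21.73 mg/L.
Half-life 10.6 h → k = ln 2 / 10.6 = 0.06539 h⁻¹ = 1.569 d⁻¹.
21.73·exp(−k·t) = 15 → t = ln(21.73/15)/k = 20400 s = 5.668 h.

5.67 h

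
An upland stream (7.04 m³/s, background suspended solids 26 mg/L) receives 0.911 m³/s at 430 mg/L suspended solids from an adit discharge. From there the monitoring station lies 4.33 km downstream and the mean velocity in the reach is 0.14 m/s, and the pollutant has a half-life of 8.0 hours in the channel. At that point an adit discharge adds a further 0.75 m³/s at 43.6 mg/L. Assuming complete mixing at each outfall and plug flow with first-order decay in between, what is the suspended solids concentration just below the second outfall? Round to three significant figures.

35.1 mg/L

Flow-weighted average: C = (7.040·26.00 + 0.9110·430.0) / 7.951 = 574.8/7.951 = 72.29 mg/L; combined flow 7.951 m³/s.
Travel time t = 4.33·1000 / 0.14 = 30930 s = 8.591 h.
Half-life 8.0 h → k = ln 2 / 8.0 = 0.08664 h⁻¹ = 2.079 d⁻¹.
Decay over the reach: 72.29·exp(−kt) = 72.29·0.4750 = 34.34 mg/L.
Second outfall: C = (7.951·34.34 + 0.7500·43.60)/8.701 = 35.14 mg/L.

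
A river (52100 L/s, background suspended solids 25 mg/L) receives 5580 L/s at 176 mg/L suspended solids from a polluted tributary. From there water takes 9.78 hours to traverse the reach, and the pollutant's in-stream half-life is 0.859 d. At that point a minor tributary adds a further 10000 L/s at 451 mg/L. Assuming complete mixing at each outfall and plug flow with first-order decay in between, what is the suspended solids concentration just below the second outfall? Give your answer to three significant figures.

90.9 mg/L

Mixed concentration C = ΣQC/ΣQ = (52100·25.00 + 5580·176.0) / 57680 = 2285000/57680 = 39.61 mg/L; combined flow 57680 L/s.
Half-life 0.859 d → k = ln 2 / 0.859 = 0.8069 d⁻¹.
First-order decay: C = 39.61·exp(−k·t) = 39.61·0.7198 = 28.51 mg/L.
At the second outfall, C = (57680·28.51 + 10000·451.0) / (57680 + 10000) = 90.93 mg/L.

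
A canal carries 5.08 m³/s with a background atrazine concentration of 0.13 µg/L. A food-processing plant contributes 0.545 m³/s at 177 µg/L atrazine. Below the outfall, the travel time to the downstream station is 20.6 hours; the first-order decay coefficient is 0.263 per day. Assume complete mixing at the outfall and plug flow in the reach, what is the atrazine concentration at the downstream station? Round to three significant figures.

After mixing, C = (5.080·0.1300 + 0.5450·177.0) / 5.625 = 97.13/5.625 = 17.27 µg/L.
Decay over the reach: 17.27·exp(−kt) = 17.27·0.7979 = 13.78 µg/L.

13.8 µg/L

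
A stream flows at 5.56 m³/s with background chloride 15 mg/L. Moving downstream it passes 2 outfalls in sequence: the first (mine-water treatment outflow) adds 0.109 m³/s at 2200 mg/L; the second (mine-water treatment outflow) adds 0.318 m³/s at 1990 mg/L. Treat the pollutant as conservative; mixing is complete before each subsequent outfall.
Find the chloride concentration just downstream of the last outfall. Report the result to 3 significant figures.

Outfall 1: combined Q = 5.669 m³/s; C = (5.560·15.00 + 0.1090·2200)/5.669 = 57.01 mg/L.
Outfall 2: combined Q = 5.987 m³/s; C = (5.669·57.01 + 0.3180·1990)/5.987 = 159.7 mg/L.

160 mg/L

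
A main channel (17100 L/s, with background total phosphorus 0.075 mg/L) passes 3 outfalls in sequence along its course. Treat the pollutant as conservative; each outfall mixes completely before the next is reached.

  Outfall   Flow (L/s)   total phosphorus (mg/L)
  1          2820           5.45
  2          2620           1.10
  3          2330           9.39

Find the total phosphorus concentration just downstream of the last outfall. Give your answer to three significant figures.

1.67 mg/L

After outfall 1: Q = 17100 + 2820 = 19920 L/s; C = (17100·0.07500 + 2820·5.450)/19920 = 0.8359 mg/L.
After outfall 2: Q = 19920 + 2620 = 22540 L/s; C = (19920·0.8359 + 2620·1.100)/22540 = 0.8666 mg/L.
After outfall 3: Q = 22540 + 2330 = 24870 L/s; C = (22540·0.8666 + 2330·9.390)/24870 = 1.665 mg/L.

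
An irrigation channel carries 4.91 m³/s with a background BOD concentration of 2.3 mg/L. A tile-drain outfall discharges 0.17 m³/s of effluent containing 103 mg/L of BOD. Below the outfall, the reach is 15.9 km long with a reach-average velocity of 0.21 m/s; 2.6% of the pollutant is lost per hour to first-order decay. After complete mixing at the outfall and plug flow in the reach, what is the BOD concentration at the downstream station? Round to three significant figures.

Mass balance: C = (4.910·2.300 + 0.1700·103.0) / 5.080 = 28.80/5.080 = 5.670 mg/L.
Travel time t = 15.9·1000 / 0.21 = 75710 s = 21.03 h.
2.6%/h lost → k = −ln(1 − 0.026) = 0.02634 h⁻¹.
Applying C = C₀e^(−kt): 5.670 × 0.5746 = 3.258 mg/L.

3.26 mg/L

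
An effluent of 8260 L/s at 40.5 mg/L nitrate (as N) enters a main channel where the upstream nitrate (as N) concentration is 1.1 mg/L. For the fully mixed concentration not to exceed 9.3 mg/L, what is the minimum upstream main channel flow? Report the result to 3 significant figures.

31400 L/s

Set C_mix = 9.3: (Q·1.100 + 8260·40.50) / (Q + 8260) = 9.3
→ Q = 8260·(40.50 − 9.3)/(9.3 − 1.100) = 31430 L/s.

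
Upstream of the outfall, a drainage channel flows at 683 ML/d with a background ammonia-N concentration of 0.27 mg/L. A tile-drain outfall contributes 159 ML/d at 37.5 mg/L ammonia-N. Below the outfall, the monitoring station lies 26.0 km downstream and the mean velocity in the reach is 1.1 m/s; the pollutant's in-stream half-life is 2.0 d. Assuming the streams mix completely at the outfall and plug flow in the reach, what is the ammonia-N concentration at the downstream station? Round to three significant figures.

Flow-weighted average: C = (683.0·0.2700 + 159.0·37.50) / 842.0 = 6147/842.0 = 7.300 mg/L.
Travel time t = 26.0·1000 / 1.1 = 23640 s = 6.566 h.
Half-life 2.0 d → k = ln 2 / 2.0 = 0.3466 d⁻¹.
Decay over the reach: 7.300·exp(−kt) = 7.300·0.9095 = 6.640 mg/L.

6.64 mg/L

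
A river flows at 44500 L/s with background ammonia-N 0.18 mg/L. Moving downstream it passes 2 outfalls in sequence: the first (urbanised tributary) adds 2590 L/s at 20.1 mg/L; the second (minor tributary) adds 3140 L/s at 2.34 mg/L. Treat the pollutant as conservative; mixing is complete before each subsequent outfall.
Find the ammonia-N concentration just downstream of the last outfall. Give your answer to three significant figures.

1.34 mg/L

Below outfall 1: Q → 47090 L/s, C = (44500·0.1800 + 2590·20.10)/47090 = 1.276 mg/L.
Below outfall 2: Q → 50230 L/s, C = (47090·1.276 + 3140·2.340)/50230 = 1.342 mg/L.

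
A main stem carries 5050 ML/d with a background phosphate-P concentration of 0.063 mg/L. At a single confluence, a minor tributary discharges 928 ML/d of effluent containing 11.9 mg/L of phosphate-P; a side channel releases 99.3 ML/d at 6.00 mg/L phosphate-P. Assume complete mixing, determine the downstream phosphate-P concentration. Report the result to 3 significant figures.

1.97 mg/L

Conservation of mass: C = (5050·0.06300 + 928.0·11.90 + 99.30·6.000) / 6077 = 11960/6077 = 1.968 mg/L.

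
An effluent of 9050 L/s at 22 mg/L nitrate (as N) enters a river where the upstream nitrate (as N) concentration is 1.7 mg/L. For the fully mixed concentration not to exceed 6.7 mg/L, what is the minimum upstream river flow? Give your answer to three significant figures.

27700 L/s

Set C_mix = 6.7: (Q·1.700 + 9050·22.00) / (Q + 9050) = 6.7
→ Q = 9050·(22.00 − 6.7)/(6.7 − 1.700) = 27690 L/s.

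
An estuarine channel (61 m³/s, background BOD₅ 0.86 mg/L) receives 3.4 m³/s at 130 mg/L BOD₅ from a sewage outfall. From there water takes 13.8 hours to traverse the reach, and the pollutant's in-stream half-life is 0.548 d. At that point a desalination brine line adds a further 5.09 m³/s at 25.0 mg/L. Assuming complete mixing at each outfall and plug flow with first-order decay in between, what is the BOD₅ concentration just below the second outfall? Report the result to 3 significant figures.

5.27 mg/L

Flow-weighted average: C = (61.00·0.8600 + 3.400·130.0) / 64.40 = 494.5/64.40 = 7.678 mg/L; combined flow 64.40 m³/s.
Half-life 0.548 d → k = ln 2 / 0.548 = 1.265 d⁻¹.
Decay over the reach: 7.678·exp(−kt) = 7.678·0.4832 = 3.710 mg/L.
At the second outfall, C = (64.40·3.710 + 5.090·25.00) / (64.40 + 5.090) = 5.270 mg/L.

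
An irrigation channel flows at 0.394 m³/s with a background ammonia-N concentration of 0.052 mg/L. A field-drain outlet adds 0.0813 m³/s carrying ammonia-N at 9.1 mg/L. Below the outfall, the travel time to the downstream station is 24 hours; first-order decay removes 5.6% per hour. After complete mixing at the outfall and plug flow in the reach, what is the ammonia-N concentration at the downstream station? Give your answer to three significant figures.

0.401 mg/L

After mixing, C = (0.3940·0.05200 + 0.08130·9.100) / 0.4753 = 0.7603/0.4753 = 1.600 mg/L.
5.6%/h lost → k = −ln(1 − 0.056) = 0.05763 h⁻¹.
Applying C = C₀e^(−kt): 1.600 × 0.2508 = 0.4012 mg/L.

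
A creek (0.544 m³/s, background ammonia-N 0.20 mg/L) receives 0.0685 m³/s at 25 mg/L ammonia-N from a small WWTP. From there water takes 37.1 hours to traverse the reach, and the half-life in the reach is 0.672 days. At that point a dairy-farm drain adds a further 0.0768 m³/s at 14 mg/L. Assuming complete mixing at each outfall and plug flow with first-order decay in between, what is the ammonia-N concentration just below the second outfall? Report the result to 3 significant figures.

After mixing, C = (0.5440·0.2000 + 0.06850·25.00) / 0.6125 = 1.821/0.6125 = 2.974 mg/L; combined flow 0.6125 m³/s.
Half-life 0.672 d → k = ln 2 / 0.672 = 1.031 d⁻¹.
Decay over the reach: 2.974·exp(−kt) = 2.974·0.2030 = 0.6037 mg/L.
Second outfall: C = (0.6125·0.6037 + 0.07680·14.00)/0.6893 = 2.096 mg/L.

2.10 mg/L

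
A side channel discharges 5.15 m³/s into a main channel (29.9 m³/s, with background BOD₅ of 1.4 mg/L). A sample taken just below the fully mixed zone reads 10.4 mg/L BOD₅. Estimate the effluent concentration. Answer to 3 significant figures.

Mass balance: 29.90·1.400 + 5.150·Cₑ = 35.05·10.40
→ Cₑ = (35.05·10.40 − 29.90·1.400) / 5.150 = 62.65 mg/L.

62.7 mg/L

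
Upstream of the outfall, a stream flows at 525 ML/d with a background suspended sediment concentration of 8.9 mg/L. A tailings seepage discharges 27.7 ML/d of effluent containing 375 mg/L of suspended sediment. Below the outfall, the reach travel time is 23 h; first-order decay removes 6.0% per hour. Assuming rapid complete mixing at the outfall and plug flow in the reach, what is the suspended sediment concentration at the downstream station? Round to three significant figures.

Flow-weighted average: C = (525.0·8.900 + 27.70·375.0) / 552.7 = 15060/552.7 = 27.25 mg/L.
6.0%/h lost → k = −ln(1 − 0.06) = 0.06188 h⁻¹.
Applying C = C₀e^(−kt): 27.25 × 0.2410 = 6.566 mg/L.

6.57 mg/L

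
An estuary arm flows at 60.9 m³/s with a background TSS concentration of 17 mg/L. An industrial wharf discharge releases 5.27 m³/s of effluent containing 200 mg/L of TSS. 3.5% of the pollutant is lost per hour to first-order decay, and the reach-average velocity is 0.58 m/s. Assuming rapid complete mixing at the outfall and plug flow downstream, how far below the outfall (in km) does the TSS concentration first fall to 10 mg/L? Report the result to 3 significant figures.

Mass balance: C = (60.90·17.00 + 5.270·200.0) / 66.17 = 2089/66.17 = 31.57 mg/L.
3.5%/h lost → k = −ln(1 − 0.035) = 0.03563 h⁻¹.
Set 31.57·exp(−k·t) = 10 → t = ln(31.57/10)/k = 116200 s = 32.27 h.
Distance = v·t = 0.58·116200 = 67380 m = 67.38 km.

67.4 km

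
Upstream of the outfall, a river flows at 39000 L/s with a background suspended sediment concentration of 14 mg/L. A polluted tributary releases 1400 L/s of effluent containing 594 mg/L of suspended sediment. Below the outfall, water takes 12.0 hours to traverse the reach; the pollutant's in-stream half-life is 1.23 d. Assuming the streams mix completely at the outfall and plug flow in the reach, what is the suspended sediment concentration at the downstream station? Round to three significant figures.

25.7 mg/L

Conservation of mass: C = (39000·14.00 + 1400·594.0) / 40400 = 1378000/40400 = 34.10 mg/L.
Half-life 1.23 d → k = ln 2 / 1.23 = 0.5635 d⁻¹.
First-order decay: C = 34.10·exp(−k·t) = 34.10·0.7544 = 25.73 mg/L.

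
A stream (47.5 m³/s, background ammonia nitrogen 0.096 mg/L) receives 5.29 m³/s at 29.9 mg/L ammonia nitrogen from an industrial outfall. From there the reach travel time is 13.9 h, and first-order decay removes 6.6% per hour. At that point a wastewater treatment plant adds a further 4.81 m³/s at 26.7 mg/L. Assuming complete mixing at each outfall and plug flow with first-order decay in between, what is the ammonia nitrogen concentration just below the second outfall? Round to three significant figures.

3.32 mg/L

Flow-weighted average: C = (47.50·0.09600 + 5.290·29.90) / 52.79 = 162.7/52.79 = 3.083 mg/L; combined flow 52.79 m³/s.
6.6%/h lost → k = −ln(1 − 0.066) = 0.06828 h⁻¹.
Applying C = C₀e^(−kt): 3.083 × 0.3871 = 1.193 mg/L.
Second outfall: C = (52.79·1.193 + 4.810·26.70)/57.60 = 3.323 mg/L.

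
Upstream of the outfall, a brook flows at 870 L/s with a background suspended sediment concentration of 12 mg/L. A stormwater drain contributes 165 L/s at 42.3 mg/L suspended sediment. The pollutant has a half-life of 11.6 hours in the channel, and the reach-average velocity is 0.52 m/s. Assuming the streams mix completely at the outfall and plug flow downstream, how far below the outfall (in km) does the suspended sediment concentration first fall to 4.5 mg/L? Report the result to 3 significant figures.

Conservation of mass: C = (870.0·12.00 + 165.0·42.30) / 1035 = 17420/1035 = 16.83 mg/L.
Half-life 11.6 h → k = ln 2 / 11.6 = 0.05975 h⁻¹ = 1.434 d⁻¹.
Set 16.83·exp(−k·t) = 4.5 → t = ln(16.83/4.5)/k = 79470 s = 22.08 h.
Distance = v·t = 0.52·79470 = 41330 m = 41.33 km.

41.3 km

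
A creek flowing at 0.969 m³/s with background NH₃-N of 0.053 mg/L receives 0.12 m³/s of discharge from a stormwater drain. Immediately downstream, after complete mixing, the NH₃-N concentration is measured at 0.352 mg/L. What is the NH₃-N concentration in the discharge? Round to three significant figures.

2.77 mg/L

Mass balance: 0.9690·0.05300 + 0.1200·Cₑ = 1.089·0.3520
→ Cₑ = (1.089·0.3520 − 0.9690·0.05300) / 0.1200 = 2.766 mg/L.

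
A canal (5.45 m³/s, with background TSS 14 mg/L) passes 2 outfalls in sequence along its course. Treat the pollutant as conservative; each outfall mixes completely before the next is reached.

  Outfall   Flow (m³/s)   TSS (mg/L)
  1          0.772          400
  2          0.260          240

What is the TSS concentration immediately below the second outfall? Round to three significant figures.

69.0 mg/L

After outfall 1: Q = 5.450 + 0.7720 = 6.222 m³/s; C = (5.450·14.00 + 0.7720·400.0)/6.222 = 61.89 mg/L.
After outfall 2: Q = 6.222 + 0.2600 = 6.482 m³/s; C = (6.222·61.89 + 0.2600·240.0)/6.482 = 69.04 mg/L.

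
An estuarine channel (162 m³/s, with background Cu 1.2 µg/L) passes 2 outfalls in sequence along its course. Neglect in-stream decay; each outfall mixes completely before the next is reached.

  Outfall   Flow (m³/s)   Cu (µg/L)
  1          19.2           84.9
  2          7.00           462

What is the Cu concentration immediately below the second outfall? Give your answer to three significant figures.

26.9 µg/L

After outfall 1: Q = 162.0 + 19.20 = 181.2 m³/s; C = (162.0·1.200 + 19.20·84.90)/181.2 = 10.07 µg/L.
After outfall 2: Q = 181.2 + 7.000 = 188.2 m³/s; C = (181.2·10.07 + 7.000·462.0)/188.2 = 26.88 µg/L.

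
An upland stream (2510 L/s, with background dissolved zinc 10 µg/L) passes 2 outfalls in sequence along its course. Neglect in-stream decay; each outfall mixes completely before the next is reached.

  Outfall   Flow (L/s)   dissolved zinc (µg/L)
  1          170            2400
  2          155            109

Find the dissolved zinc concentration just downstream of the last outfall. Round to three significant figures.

159 µg/L

After outfall 1: Q = 2510 + 170.0 = 2680 L/s; C = (2510·10.00 + 170.0·2400)/2680 = 161.6 µg/L.
After outfall 2: Q = 2680 + 155.0 = 2835 L/s; C = (2680·161.6 + 155.0·109.0)/2835 = 158.7 µg/L.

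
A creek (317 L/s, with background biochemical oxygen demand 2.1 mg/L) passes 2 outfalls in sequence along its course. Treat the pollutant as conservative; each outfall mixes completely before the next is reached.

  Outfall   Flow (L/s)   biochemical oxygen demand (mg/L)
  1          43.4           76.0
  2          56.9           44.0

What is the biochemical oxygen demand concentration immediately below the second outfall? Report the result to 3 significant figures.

15.5 mg/L

Outfall 1: combined Q = 360.4 L/s; C = (317.0·2.100 + 43.40·76.00)/360.4 = 11.00 mg/L.
Outfall 2: combined Q = 417.3 L/s; C = (360.4·11.00 + 56.90·44.00)/417.3 = 15.50 mg/L.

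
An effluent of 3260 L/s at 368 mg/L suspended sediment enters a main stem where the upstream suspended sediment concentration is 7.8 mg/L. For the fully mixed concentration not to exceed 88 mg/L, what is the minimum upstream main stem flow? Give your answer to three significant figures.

Set C_mix = 88: (Q·7.800 + 3260·368.0) / (Q + 3260) = 88
→ Q = 3260·(368.0 − 88)/(88 − 7.800) = 11380 L/s.

11400 L/s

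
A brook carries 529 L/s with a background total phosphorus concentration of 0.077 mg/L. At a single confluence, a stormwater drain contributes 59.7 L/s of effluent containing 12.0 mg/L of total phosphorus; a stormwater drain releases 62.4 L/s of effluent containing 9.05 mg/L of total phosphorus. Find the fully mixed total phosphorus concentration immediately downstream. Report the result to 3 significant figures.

2.03 mg/L

Flow-weighted average: C = (529.0·0.07700 + 59.70·12.00 + 62.40·9.050) / 651.1 = 1322/651.1 = 2.030 mg/L.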